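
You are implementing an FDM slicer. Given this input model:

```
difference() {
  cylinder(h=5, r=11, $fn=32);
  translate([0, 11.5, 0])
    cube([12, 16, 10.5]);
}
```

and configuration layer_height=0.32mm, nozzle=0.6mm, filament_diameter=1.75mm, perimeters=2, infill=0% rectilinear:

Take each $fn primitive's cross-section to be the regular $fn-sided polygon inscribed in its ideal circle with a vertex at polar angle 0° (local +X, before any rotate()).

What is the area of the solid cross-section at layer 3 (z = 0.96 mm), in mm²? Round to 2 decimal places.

At z = 0.96 mm: the cylinder: section is a regular 32-gon, circumradius r=11 (area = (32/2)·11.000²·sin(360°/32) = 377.69 mm²); the cube at (0, 11.5) (footprint 12×16) is included at this height (area 192.00 mm²); Subtracting the remaining from the first: starting from the r=11 cylinder (377.69 mm²), the 12×16 cube at (0, 11.5) misses the remaining region (no effect) — area = 377.69 mm². Overall, the cross-section is a single solid region. Net area = 377.69 mm².

377.69 mm²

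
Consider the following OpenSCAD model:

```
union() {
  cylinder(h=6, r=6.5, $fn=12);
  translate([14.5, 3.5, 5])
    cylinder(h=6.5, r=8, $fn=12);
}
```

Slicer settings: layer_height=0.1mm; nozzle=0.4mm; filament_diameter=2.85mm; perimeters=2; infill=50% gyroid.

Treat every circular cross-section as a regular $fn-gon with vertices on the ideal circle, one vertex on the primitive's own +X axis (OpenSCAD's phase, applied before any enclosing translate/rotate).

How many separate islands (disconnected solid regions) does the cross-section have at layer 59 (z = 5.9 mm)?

At z = 5.9 mm: the cylinder: section is a regular 12-gon, circumradius r=6.5; the r=8 cylinder at (14.5, 3.5) contributes a regular 12-gon of circumradius 8; Taking the union: the 2 present regions are separate (no shared area or edge), so areas and boundary lengths simply add and each stays a separate island — 2 connected regions. Overall, the cross-section has 2 separate islands. Island count = 2.

2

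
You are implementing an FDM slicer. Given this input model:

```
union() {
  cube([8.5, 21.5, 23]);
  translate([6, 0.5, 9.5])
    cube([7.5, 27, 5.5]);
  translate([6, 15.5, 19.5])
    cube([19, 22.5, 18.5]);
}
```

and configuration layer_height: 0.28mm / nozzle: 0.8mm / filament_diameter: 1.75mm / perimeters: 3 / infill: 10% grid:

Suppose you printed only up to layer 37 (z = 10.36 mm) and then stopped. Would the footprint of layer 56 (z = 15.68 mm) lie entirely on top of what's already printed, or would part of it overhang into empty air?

entirely on top

Compare the two slices. At z = 10.36: the 8.5×21.5 cube contributes its full rectangle (area 182.75 mm²); the 7.5×27 cube at (6, 0.5) contributes its full rectangle (area 202.50 mm²); the cube at (6, 15.5) is absent (z outside [19.5, 38]); Taking the union: the regions partially overlap — summed areas 385.25 mm² minus the doubly-counted overlap 52.50 mm² gives 332.75 mm² — area = 332.75 mm². At z = 15.68: the 8.5×21.5 cube contributes its full rectangle (area 182.75 mm²); the cube at (6, 0.5) is not intersected at this z (z outside [9.5, 15]); the cube at (6, 15.5) is absent (z outside [19.5, 38]); Taking the union: only the 8.5×21.5 cube is present, so the union is just that shape — area = 182.75 mm². Checking containment: the cross-section at z = 15.68 is a subset of the cross-section at z = 10.36.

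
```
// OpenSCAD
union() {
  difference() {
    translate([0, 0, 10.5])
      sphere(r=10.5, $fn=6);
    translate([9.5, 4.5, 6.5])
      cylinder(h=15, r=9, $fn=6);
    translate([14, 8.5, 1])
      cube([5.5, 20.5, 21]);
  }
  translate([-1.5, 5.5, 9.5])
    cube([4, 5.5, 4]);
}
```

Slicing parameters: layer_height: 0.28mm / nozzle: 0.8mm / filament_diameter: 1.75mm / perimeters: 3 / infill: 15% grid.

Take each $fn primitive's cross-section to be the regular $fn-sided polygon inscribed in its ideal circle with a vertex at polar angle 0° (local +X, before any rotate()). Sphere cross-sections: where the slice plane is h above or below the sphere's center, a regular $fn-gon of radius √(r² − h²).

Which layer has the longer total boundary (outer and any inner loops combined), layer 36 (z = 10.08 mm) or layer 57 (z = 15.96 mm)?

layer 36 (z = 10.08 mm)

Layer 36 (z = 10.08): the r=10.5 sphere slices to a regular 6-gon of circumradius 10.492 (√(r²−h²) with h=0.42 from center) (perimeter = 2·6·10.492·sin(180°/6) = 62.95 mm); the r=9 cylinder at (9.5, 4.5) contributes a regular 6-gon of circumradius 9 (perimeter = 2·6·9.000·sin(180°/6) = 54.00 mm); the 5.5×20.5 cube at (14, 8.5) contributes its full rectangle (perimeter 52.00 mm); Subtracting the remaining from the first: starting from the r=10.5 sphere, the r=9 cylinder at (9.5, 4.5) partially overlaps it — only the 73.13 mm² overlap (of its 210.44 mm²) is removed, clipping the outline; the 5.5×20.5 cube at (14, 8.5) misses the remaining region (no effect) — boundary = 64.44 mm; the cube at (-1.5, 5.5) (footprint 4×5.5) is included at this height (perimeter 19.00 mm); Taking the union: the regions partially overlap (shared area 12.59 mm²), so the edge portions inside another operand are dropped and the merged outline is re-measured after clipping — boundary = 69.31 mm. So its perimeter = 69.31 mm. Layer 57 (z = 15.96): the r=10.5 sphere contributes a regular 6-gon of circumradius √(10.5²−5.46²) = 8.969 (perimeter = 2·6·8.969·sin(180°/6) = 53.81 mm); the r=9 cylinder at (9.5, 4.5) gives a regular 6-gon of circumradius 9 (constant along its height) (perimeter = 2·6·9.000·sin(180°/6) = 54.00 mm); the 5.5×20.5 cube at (14, 8.5) contributes its full rectangle (perimeter 52.00 mm); Subtracting the remaining from the first: starting from the r=10.5 sphere, the r=9 cylinder at (9.5, 4.5) partially overlaps it — only the 52.51 mm² overlap (of its 210.44 mm²) is removed, clipping the outline; the 5.5×20.5 cube at (14, 8.5) misses the remaining region (no effect) — boundary = 53.78 mm; the cube at (-1.5, 5.5) is not intersected at this z (z outside [9.5, 13.5]); Taking the union: only that combined region is present, so the union is just that shape — boundary = 53.78 mm. So its perimeter = 53.78 mm. Layer 36 is larger (69.31 vs 53.78 mm).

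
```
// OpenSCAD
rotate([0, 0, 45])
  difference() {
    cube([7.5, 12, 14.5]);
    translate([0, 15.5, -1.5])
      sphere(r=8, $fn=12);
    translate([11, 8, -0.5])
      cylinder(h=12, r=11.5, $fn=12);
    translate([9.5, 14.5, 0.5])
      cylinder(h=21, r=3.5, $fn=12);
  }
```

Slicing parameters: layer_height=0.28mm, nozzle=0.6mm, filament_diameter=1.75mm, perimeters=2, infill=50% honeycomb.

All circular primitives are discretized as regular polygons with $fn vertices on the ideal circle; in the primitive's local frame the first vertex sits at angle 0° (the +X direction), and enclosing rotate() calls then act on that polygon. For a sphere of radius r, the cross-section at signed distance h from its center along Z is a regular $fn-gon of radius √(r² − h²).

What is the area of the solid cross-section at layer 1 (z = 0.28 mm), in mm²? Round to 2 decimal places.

At z = 0.28 mm: the cube is present — its section is the full 7.5×12 rectangle (area 90.00 mm²); the r=8 sphere at (0, 15.5) contributes a regular 12-gon of circumradius √(8²−1.78²) = 7.799 (area = (12/2)·7.799²·sin(360°/12) = 182.49 mm²); the cylinder at (11, 8): section is a regular 12-gon, circumradius r=11.5 (area = (12/2)·11.500²·sin(360°/12) = 396.75 mm²); the cylinder at (9.5, 14.5) is absent (z outside [0.5, 21.5]); After the difference (first − rest): starting from the 7.5×12 cube (90.00 mm²), the r=8 sphere at (0, 15.5) partially overlaps it — only the 19.97 mm² overlap (of its 182.49 mm²) is removed, clipping the outline; the r=11.5 cylinder at (11, 8) partially overlaps it — only the 63.14 mm² overlap (of its 396.75 mm²) is removed, clipping the outline — area = 6.89 mm²; (whole slice rotated 45° about Z — lengths, areas and connectivity unchanged). Overall, the cross-section is a single solid region. Net area = 6.89 mm².

6.89 mm²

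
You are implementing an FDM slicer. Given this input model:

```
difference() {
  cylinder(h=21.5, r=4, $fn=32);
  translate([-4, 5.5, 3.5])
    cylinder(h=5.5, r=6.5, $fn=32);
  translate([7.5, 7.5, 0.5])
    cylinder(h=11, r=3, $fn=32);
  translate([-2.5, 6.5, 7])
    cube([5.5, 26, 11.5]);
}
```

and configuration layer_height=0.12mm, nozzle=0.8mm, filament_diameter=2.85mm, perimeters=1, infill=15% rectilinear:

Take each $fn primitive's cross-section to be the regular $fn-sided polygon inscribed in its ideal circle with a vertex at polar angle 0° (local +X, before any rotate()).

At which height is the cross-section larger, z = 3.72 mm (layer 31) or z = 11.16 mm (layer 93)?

Layer 31 (z = 3.72): the r=4 cylinder contributes a regular 32-gon of circumradius 4 (area = (32/2)·4.000²·sin(360°/32) = 49.94 mm²); the cylinder at (-4, 5.5): section is a regular 32-gon, circumradius r=6.5 (area = (32/2)·6.500²·sin(360°/32) = 131.88 mm²); the r=3 cylinder at (7.5, 7.5) gives a regular 32-gon of circumradius 3 (constant along its height) (area = (32/2)·3.000²·sin(360°/32) = 28.09 mm²); the cube at (-2.5, 6.5) is absent (z outside [7, 18.5]); Subtracting the remaining from the first: starting from the r=4 cylinder (49.94 mm²), the r=6.5 cylinder at (-4, 5.5) partially overlaps it — only the 19.27 mm² overlap (of its 131.88 mm²) is removed, clipping the outline; the r=3 cylinder at (7.5, 7.5) misses the remaining region (no effect) — area = 30.68 mm². So its area = 30.68 mm². Layer 93 (z = 11.16): the r=4 cylinder gives a regular 32-gon of circumradius 4 (constant along its height) (area = (32/2)·4.000²·sin(360°/32) = 49.94 mm²); the cylinder at (-4, 5.5) is not intersected at this z (z outside [3.5, 9]); the cylinder at (7.5, 7.5): section is a regular 32-gon, circumradius r=3 (area = (32/2)·3.000²·sin(360°/32) = 28.09 mm²); the 5.5×26 cube at (-2.5, 6.5) contributes its full rectangle (area 143.00 mm²); Subtracting the remaining from the first: starting from the r=4 cylinder (49.94 mm²), the r=3 cylinder at (7.5, 7.5) misses the remaining region (no effect); the 5.5×26 cube at (-2.5, 6.5) misses the remaining region (no effect) — area = 49.94 mm². So its area = 49.94 mm². Layer 93 is larger (49.94 vs 30.68 mm²).

layer 93 (z = 11.16 mm)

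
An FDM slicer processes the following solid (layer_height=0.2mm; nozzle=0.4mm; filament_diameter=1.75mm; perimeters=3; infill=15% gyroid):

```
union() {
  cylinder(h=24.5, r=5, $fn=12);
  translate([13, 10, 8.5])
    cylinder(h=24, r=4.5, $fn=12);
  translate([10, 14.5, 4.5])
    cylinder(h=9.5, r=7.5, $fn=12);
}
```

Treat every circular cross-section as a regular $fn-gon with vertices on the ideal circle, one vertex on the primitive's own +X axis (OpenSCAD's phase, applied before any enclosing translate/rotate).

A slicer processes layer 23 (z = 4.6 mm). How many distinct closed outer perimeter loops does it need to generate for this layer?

At z = 4.6 mm: the r=5 cylinder contributes a regular 12-gon of circumradius 5; the cylinder at (13, 10) does not reach this height (z outside [8.5, 32.5]); the r=7.5 cylinder at (10, 14.5) gives a regular 12-gon of circumradius 7.5 (constant along its height); Merging all regions: the 2 present regions are separate (no shared area or edge), so areas and boundary lengths simply add and each stays a separate island — 2 connected regions. The result has 2 disconnected regions.

2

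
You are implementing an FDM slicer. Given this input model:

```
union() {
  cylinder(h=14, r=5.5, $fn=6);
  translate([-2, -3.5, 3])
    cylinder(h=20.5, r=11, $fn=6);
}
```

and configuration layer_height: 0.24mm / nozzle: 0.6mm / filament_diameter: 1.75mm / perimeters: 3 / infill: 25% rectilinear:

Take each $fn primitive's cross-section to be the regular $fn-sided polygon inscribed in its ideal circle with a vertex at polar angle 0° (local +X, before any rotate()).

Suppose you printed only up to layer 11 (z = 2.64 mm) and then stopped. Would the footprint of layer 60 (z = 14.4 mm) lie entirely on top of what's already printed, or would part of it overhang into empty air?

Compare the two slices. At z = 2.64: the cylinder: section is a regular 6-gon, circumradius r=5.5 (area = (6/2)·5.500²·sin(360°/6) = 78.59 mm²); the cylinder at (-2, -3.5) is absent (z outside [3, 23.5]); Taking the union: only the r=5.5 cylinder is present, so the union is just that shape — area = 78.59 mm². At z = 14.4: the cylinder does not reach this height (z outside [0, 14]); the r=11 cylinder at (-2, -3.5) gives a regular 6-gon of circumradius 11 (constant along its height) (area = (6/2)·11.000²·sin(360°/6) = 314.37 mm²); Combining (union): only the r=11 cylinder at (-2, -3.5) is present, so the union is just that shape — area = 314.37 mm². Checking containment: at z = 14.4 the cross-section extends beyond the z = 2.64 cross-section by about 235.78 mm².

part overhangs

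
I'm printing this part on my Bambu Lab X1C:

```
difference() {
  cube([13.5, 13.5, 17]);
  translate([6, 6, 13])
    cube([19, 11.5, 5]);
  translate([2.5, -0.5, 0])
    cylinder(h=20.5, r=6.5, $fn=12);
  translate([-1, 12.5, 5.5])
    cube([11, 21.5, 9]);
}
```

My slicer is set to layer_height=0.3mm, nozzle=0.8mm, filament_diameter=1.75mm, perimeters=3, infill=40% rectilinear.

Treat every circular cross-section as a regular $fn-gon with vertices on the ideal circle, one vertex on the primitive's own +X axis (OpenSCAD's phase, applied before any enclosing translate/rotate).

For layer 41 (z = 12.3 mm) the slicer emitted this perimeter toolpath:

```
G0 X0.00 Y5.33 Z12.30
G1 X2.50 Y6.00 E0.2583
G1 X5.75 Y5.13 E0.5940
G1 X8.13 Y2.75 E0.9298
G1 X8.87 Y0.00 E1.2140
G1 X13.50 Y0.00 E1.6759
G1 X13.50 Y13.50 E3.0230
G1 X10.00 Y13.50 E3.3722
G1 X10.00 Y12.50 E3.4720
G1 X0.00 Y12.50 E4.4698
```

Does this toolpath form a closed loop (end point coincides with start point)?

no

Start point (G0): (0.00, 5.33). End point (last G1): the path does not return to the start — open.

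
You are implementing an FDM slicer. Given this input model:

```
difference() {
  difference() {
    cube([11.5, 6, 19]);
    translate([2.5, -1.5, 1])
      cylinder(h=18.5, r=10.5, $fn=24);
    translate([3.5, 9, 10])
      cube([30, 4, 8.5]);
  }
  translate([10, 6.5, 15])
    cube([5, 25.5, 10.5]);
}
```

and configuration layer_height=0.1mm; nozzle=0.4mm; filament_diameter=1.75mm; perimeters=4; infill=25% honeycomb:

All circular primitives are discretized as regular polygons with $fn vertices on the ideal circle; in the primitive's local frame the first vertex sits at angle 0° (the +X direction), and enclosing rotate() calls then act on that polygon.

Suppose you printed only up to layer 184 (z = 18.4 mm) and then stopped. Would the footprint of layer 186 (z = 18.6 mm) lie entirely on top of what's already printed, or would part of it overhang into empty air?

entirely on top

Compare the two slices. At z = 18.4: the cube (footprint 11.5×6) is included at this height (area 69.00 mm²); the r=10.5 cylinder at (2.5, -1.5) gives a regular 24-gon of circumradius 10.5 (constant along its height) (area = (24/2)·10.500²·sin(360°/24) = 342.42 mm²); the cube at (3.5, 9) (footprint 30×4) is included at this height (area 120.00 mm²); Taking the first minus the rest: starting from the 11.5×6 cube (69.00 mm²), the r=10.5 cylinder at (2.5, -1.5) partially overlaps it — only the 67.26 mm² overlap (of its 342.42 mm²) is removed, clipping the outline; the 30×4 cube at (3.5, 9) misses the remaining region (no effect) — area = 1.74 mm²; the cube at (10, 6.5) is present — its section is the full 5×25.5 rectangle (area 127.50 mm²); After the difference (first − rest): starting from the result so far (1.74 mm²), the 5×25.5 cube at (10, 6.5) misses the remaining region (no effect) — area = 1.74 mm². At z = 18.6: the cube (footprint 11.5×6) is included at this height (area 69.00 mm²); the r=10.5 cylinder at (2.5, -1.5) gives a regular 24-gon of circumradius 10.5 (constant along its height) (area = (24/2)·10.500²·sin(360°/24) = 342.42 mm²); the cube at (3.5, 9) is absent (z outside [10, 18.5]); Subtracting the remaining from the first: starting from the 11.5×6 cube (69.00 mm²), the r=10.5 cylinder at (2.5, -1.5) partially overlaps it — only the 67.26 mm² overlap (of its 342.42 mm²) is removed, clipping the outline — area = 1.74 mm²; the 5×25.5 cube at (10, 6.5) contributes its full rectangle (area 127.50 mm²); After the difference (first − rest): starting from that combined region (1.74 mm²), the 5×25.5 cube at (10, 6.5) misses the remaining region (no effect) — area = 1.74 mm². Checking containment: the cross-section at z = 18.6 is a subset of the cross-section at z = 18.4.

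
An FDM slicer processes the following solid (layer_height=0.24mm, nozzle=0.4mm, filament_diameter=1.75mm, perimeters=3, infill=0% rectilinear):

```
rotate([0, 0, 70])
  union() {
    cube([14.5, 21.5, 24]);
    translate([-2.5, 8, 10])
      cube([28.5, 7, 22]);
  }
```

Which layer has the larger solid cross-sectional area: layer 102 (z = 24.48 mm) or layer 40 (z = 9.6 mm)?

layer 40 (z = 9.6 mm)

Layer 102 (z = 24.48): the cube does not reach this height (z outside [0, 24]); the cube at (-2.5, 8) (footprint 28.5×7) is included at this height (area 199.50 mm²); Merging all regions: only the 28.5×7 cube at (-2.5, 8) is present, so the union is just that shape — area = 199.50 mm²; (whole slice rotated 70° about Z — lengths, areas and connectivity unchanged). So its area = 199.50 mm². Layer 40 (z = 9.6): the 14.5×21.5 cube contributes its full rectangle (area 311.75 mm²); the cube at (-2.5, 8) does not reach this height (z outside [10, 32]); Merging all regions: only the 14.5×21.5 cube is present, so the union is just that shape — area = 311.75 mm²; (whole slice rotated 70° about Z — lengths, areas and connectivity unchanged). So its area = 311.75 mm². Layer 40 is larger (311.75 vs 199.50 mm²).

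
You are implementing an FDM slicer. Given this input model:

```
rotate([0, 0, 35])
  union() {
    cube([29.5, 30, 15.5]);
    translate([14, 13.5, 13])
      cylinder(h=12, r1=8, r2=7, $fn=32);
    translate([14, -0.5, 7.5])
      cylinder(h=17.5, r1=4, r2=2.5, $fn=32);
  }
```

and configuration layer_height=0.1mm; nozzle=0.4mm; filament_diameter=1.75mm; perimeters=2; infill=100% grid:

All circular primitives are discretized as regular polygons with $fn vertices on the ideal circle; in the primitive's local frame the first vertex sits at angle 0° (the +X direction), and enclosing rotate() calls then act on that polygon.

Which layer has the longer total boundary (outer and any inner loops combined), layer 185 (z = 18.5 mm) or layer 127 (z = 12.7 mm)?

layer 127 (z = 12.7 mm)

Layer 185 (z = 18.5): the cube does not reach this height (z outside [0, 15.5]); the cone at (14, 13.5) contributes a regular 32-gon of circumradius 7.542 (interpolated between r1=8 and r2=7 at t=0.458) (perimeter = 2·32·7.542·sin(180°/32) = 47.31 mm); the cone at (14, -0.5): at t=0.629 of its height the radius interpolates to r₁+(r₂−r₁)t = 3.057, giving a regular 32-gon of that circumradius (perimeter = 2·32·3.057·sin(180°/32) = 19.18 mm); Taking the union: the 2 present regions are separate (no shared area or edge), so areas and boundary lengths simply add and each stays a separate island — boundary = 66.49 mm; (whole slice rotated 35° about Z — lengths, areas and connectivity unchanged). So its perimeter = 66.49 mm. Layer 127 (z = 12.7): the cube is present — its section is the full 29.5×30 rectangle (perimeter 119.00 mm); the cone at (14, 13.5) is not intersected at this z (z outside [13, 25]); the cone at (14, -0.5) (r1=4→r2=2.5) has section circumradius 3.554 here — a regular 32-gon (perimeter = 2·32·3.554·sin(180°/32) = 22.30 mm); Merging all regions: the regions partially overlap (shared area 16.19 mm²), so the edge portions inside another operand are dropped and the merged outline is re-measured after clipping — boundary = 124.14 mm; (rotated 35° about Z; rotation is an isometry so areas/perimeters/island counts are preserved). So its perimeter = 124.14 mm. Layer 127 is larger (124.14 vs 66.49 mm).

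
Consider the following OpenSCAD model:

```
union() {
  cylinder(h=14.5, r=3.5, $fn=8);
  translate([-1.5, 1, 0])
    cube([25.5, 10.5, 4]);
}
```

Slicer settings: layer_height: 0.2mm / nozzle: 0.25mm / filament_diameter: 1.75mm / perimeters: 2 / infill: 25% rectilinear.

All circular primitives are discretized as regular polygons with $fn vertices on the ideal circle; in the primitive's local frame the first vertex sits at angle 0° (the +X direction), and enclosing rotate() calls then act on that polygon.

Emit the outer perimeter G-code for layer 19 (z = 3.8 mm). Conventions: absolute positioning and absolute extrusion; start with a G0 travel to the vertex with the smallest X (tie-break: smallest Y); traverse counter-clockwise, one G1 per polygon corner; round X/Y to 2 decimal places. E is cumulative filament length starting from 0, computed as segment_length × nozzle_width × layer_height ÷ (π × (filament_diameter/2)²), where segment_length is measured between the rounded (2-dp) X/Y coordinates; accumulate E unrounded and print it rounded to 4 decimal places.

At z = 3.8 mm: the cylinder: section is a regular 8-gon, circumradius r=3.5; the cube at (-1.5, 1) is present — its section is the full 25.5×10.5 rectangle; Combining (union): the regions partially overlap (shared area 8.65 mm²), so overlapping operands fuse into one piece — 1 connected region. The outline is a single polygon with 11 vertices. Extrusion per mm of travel: 0.25 × 0.2 / (π × 0.875²) = 0.020788. Accumulating E over each segment gives final E = 1.6847.

G0 X-3.50 Y0.00 Z3.80
G1 X-2.47 Y-2.47 E0.0556
G1 X0.00 Y-3.50 E0.1113
G1 X2.47 Y-2.47 E0.1669
G1 X3.50 Y0.00 E0.2225
G1 X3.09 Y1.00 E0.2450
G1 X24.00 Y1.00 E0.6797
G1 X24.00 Y11.50 E0.8979
G1 X-1.50 Y11.50 E1.4280
G1 X-1.50 Y2.88 E1.6072
G1 X-2.47 Y2.47 E1.6291
G1 X-3.50 Y0.00 E1.6847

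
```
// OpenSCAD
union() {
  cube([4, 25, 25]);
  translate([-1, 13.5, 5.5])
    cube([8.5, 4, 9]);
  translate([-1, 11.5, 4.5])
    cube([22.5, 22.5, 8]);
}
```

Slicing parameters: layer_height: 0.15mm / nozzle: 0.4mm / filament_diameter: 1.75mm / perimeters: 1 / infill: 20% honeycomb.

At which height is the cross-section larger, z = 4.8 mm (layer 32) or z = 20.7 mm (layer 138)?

Layer 32 (z = 4.8): the 4×25 cube contributes its full rectangle (area 100.00 mm²); the cube at (-1, 13.5) is not intersected at this z (z outside [5.5, 14.5]); the cube at (-1, 11.5) is present — its section is the full 22.5×22.5 rectangle (area 506.25 mm²); Combining (union): the regions partially overlap — summed areas 606.25 mm² minus the doubly-counted overlap 54.00 mm² gives 552.25 mm² — area = 552.25 mm². So its area = 552.25 mm². Layer 138 (z = 20.7): the cube (footprint 4×25) is included at this height (area 100.00 mm²); the cube at (-1, 13.5) is not intersected at this z (z outside [5.5, 14.5]); the cube at (-1, 11.5) does not reach this height (z outside [4.5, 12.5]); Taking the union: only the 4×25 cube is present, so the union is just that shape — area = 100.00 mm². So its area = 100.00 mm². Layer 32 is larger (552.25 vs 100.00 mm²).

layer 32 (z = 4.8 mm)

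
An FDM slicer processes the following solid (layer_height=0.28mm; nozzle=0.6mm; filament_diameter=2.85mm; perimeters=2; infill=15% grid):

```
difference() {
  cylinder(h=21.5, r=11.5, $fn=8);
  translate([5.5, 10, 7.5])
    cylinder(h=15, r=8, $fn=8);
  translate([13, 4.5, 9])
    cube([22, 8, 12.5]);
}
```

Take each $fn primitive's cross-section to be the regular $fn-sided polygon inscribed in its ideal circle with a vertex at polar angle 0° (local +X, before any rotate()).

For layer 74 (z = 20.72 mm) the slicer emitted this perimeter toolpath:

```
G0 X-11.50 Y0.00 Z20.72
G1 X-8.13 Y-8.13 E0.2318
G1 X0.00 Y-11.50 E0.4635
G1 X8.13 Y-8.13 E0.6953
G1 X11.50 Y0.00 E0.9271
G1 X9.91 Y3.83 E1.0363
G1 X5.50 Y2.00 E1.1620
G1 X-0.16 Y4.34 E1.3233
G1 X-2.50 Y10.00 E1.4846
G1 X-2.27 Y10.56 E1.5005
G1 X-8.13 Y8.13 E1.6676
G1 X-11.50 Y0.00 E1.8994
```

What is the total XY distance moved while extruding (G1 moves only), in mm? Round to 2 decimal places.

72.12 mm

Sum the Euclidean lengths of each G1 segment: total = 72.12 mm.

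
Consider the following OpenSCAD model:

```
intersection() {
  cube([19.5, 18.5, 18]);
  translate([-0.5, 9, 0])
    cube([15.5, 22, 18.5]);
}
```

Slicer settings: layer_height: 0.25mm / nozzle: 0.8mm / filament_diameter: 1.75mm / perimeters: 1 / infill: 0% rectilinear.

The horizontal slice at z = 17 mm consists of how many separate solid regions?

At z = 17 mm: the cube (footprint 19.5×18.5) is included at this height; the cube at (-0.5, 9) (footprint 15.5×22) is included at this height; Keeping only the common overlap: the 15.5×22 cube at (-0.5, 9) partially overlaps the 19.5×18.5 cube; clipping to the common part keeps 142.50 mm² — 1 connected region. The result has 1 disconnected region.

1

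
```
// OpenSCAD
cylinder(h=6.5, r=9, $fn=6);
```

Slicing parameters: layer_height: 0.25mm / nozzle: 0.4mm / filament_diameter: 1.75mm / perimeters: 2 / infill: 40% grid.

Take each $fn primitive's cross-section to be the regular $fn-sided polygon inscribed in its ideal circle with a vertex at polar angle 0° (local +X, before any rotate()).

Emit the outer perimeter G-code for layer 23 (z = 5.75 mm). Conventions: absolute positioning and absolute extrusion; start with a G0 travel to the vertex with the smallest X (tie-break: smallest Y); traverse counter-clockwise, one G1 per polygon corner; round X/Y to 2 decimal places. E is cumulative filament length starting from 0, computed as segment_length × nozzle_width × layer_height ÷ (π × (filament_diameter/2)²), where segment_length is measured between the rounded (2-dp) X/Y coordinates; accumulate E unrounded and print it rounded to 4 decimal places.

G0 X-9.00 Y0.00 Z5.75
G1 X-4.50 Y-7.79 E0.3740
G1 X4.50 Y-7.79 E0.7482
G1 X9.00 Y0.00 E1.1222
G1 X4.50 Y7.79 E1.4962
G1 X-4.50 Y7.79 E1.8704
G1 X-9.00 Y0.00 E2.2445

At z = 5.75 mm: the r=9 cylinder gives a regular 6-gon of circumradius 9 (constant along its height). The outline is a single polygon with 6 vertices. Extrusion per mm of travel: 0.4 × 0.25 / (π × 0.875²) = 0.041575. Accumulating E over each segment gives final E = 2.2445.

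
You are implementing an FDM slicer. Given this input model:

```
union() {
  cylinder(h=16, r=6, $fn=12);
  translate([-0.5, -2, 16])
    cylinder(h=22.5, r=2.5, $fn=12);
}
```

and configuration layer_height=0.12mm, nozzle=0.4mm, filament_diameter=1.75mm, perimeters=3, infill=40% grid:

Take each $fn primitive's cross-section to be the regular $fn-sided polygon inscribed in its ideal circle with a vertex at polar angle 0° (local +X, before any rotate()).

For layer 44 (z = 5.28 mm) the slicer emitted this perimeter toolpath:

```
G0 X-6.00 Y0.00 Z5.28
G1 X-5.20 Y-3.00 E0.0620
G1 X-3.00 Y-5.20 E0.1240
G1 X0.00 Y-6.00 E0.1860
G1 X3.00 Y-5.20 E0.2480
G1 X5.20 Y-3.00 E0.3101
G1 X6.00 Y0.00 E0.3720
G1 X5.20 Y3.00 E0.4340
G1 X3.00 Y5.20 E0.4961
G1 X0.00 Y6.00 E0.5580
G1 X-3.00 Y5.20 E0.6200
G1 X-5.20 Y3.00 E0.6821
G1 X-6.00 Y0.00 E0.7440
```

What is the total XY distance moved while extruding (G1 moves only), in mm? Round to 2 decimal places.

37.28 mm

Sum the Euclidean lengths of each G1 segment: total = 37.28 mm.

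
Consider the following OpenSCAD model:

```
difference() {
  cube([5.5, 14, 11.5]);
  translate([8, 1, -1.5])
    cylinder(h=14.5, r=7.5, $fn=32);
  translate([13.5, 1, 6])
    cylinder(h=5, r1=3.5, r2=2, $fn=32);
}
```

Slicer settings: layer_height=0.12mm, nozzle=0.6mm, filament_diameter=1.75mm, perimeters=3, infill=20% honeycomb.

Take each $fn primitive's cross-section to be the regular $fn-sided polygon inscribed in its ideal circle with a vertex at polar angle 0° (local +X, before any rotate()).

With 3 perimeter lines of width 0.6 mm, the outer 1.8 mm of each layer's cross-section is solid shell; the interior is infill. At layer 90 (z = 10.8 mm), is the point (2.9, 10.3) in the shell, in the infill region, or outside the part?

infill

At z = 10.8 mm: the cube (footprint 5.5×14) is included at this height; the cylinder at (8, 1): section is a regular 32-gon, circumradius r=7.5; the cone at (13.5, 1): at t=0.960 of its height the radius interpolates to r₁+(r₂−r₁)t = 2.060, giving a regular 32-gon of that circumradius; After the difference (first − rest): starting from the 5.5×14 cube, the r=7.5 cylinder at (8, 1) partially overlaps it — only the 30.51 mm² overlap (of its 175.58 mm²) is removed, clipping the outline; the cone at (13.5, 1) misses the remaining region (no effect) — 1 connected region. Overall, the cross-section is a single solid region. The nearest boundary edge runs (5.50, 14.00)→(5.50, 8.04); distance from the point to it = 2.60 mm. The point is inside the cross-section and 2.60 mm from the nearest boundary — more than the 1.8 mm shell width (3 × 0.6), so it's in the infill interior.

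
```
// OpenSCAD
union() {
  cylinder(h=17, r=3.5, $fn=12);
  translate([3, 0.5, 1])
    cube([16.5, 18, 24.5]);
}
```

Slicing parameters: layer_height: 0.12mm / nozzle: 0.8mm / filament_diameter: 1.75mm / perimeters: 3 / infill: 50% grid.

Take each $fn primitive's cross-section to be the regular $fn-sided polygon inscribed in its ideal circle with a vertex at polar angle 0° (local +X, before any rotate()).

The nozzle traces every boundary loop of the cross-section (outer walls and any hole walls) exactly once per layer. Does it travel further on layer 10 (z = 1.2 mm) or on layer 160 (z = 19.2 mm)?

layer 10 (z = 1.2 mm)

Layer 10 (z = 1.2): the r=3.5 cylinder contributes a regular 12-gon of circumradius 3.5 (perimeter = 2·12·3.500·sin(180°/12) = 21.74 mm); the cube at (3, 0.5) is present — its section is the full 16.5×18 rectangle (perimeter 69.00 mm); Merging all regions: the regions partially overlap (shared area 0.25 mm²), so the edge portions inside another operand are dropped and the merged outline is re-measured after clipping — boundary = 87.76 mm. So its perimeter = 87.76 mm. Layer 160 (z = 19.2): the cylinder does not reach this height (z outside [0, 17]); the cube at (3, 0.5) is present — its section is the full 16.5×18 rectangle (perimeter 69.00 mm); Taking the union: only the 16.5×18 cube at (3, 0.5) is present, so the union is just that shape — boundary = 69.00 mm. So its perimeter = 69.00 mm. Layer 10 is larger (87.76 vs 69.00 mm).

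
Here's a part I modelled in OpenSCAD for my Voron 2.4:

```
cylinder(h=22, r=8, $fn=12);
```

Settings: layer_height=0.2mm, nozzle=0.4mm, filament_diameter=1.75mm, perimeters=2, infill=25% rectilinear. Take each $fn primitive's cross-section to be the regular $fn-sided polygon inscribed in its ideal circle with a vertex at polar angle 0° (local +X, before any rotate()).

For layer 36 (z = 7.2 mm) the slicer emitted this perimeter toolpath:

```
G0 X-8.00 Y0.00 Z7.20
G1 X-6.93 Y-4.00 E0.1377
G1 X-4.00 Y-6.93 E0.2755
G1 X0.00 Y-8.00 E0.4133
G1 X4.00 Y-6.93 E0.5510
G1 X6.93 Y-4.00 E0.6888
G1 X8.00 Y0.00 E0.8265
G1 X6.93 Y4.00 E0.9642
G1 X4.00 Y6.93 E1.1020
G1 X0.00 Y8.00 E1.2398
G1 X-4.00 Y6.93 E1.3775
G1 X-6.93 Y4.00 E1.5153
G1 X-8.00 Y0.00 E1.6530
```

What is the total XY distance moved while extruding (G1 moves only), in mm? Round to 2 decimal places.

49.70 mm

Sum the Euclidean lengths of each G1 segment: total = 49.70 mm.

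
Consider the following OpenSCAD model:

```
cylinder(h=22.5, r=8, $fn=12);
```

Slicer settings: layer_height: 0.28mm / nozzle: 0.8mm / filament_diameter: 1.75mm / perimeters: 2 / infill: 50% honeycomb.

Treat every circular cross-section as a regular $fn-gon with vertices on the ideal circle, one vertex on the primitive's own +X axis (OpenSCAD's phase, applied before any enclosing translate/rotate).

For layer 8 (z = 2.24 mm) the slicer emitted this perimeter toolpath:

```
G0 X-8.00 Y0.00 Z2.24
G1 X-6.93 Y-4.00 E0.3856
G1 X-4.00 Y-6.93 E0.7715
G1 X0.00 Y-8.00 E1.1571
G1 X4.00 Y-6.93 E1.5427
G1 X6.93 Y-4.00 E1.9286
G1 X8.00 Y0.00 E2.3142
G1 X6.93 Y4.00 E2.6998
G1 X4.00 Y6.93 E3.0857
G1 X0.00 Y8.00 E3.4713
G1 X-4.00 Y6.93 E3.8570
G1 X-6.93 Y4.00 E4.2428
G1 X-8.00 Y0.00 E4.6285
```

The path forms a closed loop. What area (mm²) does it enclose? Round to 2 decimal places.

Apply the shoelace formula to the sequence of (X, Y) vertices; enclosed area = 192.05 mm².

192.05 mm²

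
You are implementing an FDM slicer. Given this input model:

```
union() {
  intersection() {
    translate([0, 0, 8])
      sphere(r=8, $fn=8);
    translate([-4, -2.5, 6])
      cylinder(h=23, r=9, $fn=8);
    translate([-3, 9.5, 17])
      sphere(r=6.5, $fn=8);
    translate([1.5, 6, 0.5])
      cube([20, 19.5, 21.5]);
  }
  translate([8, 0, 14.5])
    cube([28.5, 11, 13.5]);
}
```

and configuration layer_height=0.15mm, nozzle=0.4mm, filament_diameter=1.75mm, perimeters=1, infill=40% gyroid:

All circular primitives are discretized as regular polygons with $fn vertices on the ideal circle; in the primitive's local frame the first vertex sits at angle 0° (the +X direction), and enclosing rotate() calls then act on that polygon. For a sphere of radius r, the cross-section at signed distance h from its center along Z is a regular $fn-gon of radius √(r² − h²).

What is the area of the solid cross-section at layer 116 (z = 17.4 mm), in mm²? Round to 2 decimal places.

At z = 17.4 mm: the sphere is not intersected at this z (|z−center|=9.400 > r=8); the r=9 cylinder at (-4, -2.5) gives a regular 8-gon of circumradius 9 (constant along its height) (area = (8/2)·9.000²·sin(360°/8) = 229.10 mm²); the r=6.5 sphere at (-3, 9.5) slices to a regular 8-gon of circumradius 6.488 (√(r²−h²) with h=0.4 from center) (area = (8/2)·6.488²·sin(360°/8) = 119.05 mm²); the 20×19.5 cube at (1.5, 6) contributes its full rectangle (area 390.00 mm²); Taking the intersection: at least one operand is absent at this height, so nothing remains; the cube at (8, 0) is present — its section is the full 28.5×11 rectangle (area 313.50 mm²); Merging all regions: only the 28.5×11 cube at (8, 0) is present, so the union is just that shape — area = 313.50 mm². Overall, the cross-section is a single solid region. Net area = 313.50 mm².

313.50 mm²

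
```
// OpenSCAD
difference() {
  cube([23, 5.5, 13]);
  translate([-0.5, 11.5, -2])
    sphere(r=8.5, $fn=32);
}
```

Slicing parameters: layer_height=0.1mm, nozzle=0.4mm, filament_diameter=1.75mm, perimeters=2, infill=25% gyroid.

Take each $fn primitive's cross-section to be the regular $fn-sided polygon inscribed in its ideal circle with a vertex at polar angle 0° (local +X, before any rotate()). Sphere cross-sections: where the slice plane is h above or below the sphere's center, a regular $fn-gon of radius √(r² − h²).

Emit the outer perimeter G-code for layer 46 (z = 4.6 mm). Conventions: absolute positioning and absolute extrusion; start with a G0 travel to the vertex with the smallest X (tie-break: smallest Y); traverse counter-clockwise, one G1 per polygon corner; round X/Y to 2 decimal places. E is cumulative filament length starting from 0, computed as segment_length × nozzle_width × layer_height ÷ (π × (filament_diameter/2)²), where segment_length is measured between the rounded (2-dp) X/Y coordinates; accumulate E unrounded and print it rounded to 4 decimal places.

At z = 4.6 mm: the cube is present — its section is the full 23×5.5 rectangle; the r=8.5 sphere at (-0.5, 11.5) contributes a regular 32-gon of circumradius √(8.5²−6.6²) = 5.356; Taking the first minus the rest: starting from the 23×5.5 cube, the r=8.5 sphere at (-0.5, 11.5) misses the remaining region (no effect) — 1 connected region. The outline is a single polygon with 4 vertices. Extrusion per mm of travel: 0.4 × 0.1 / (π × 0.875²) = 0.016630. Accumulating E over each segment gives final E = 0.9479.

G0 X0.00 Y0.00 Z4.60
G1 X23.00 Y0.00 E0.3825
G1 X23.00 Y5.50 E0.4740
G1 X0.00 Y5.50 E0.8564
G1 X0.00 Y0.00 E0.9479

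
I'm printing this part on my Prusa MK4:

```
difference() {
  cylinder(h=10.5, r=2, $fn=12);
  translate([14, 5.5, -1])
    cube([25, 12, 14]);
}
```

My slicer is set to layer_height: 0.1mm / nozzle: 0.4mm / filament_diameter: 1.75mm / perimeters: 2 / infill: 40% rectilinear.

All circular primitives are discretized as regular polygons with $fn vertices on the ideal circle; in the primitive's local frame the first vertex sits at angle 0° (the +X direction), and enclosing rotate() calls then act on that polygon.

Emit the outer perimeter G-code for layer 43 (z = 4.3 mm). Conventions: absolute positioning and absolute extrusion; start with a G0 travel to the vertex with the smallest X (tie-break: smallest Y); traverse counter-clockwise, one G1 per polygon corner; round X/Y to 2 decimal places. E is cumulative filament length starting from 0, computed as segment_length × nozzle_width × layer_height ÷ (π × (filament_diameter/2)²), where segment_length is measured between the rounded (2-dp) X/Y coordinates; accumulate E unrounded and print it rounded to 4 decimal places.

G0 X-2.00 Y0.00 Z4.30
G1 X-1.73 Y-1.00 E0.0172
G1 X-1.00 Y-1.73 E0.0344
G1 X0.00 Y-2.00 E0.0516
G1 X1.00 Y-1.73 E0.0688
G1 X1.73 Y-1.00 E0.0860
G1 X2.00 Y0.00 E0.1032
G1 X1.73 Y1.00 E0.1205
G1 X1.00 Y1.73 E0.1376
G1 X0.00 Y2.00 E0.1549
G1 X-1.00 Y1.73 E0.1721
G1 X-1.73 Y1.00 E0.1893
G1 X-2.00 Y0.00 E0.2065

At z = 4.3 mm: the r=2 cylinder gives a regular 12-gon of circumradius 2 (constant along its height); the cube at (14, 5.5) (footprint 25×12) is included at this height; Subtracting the remaining from the first: starting from the r=2 cylinder, the 25×12 cube at (14, 5.5) misses the remaining region (no effect) — 1 connected region. The outline is a single polygon with 12 vertices. Extrusion per mm of travel: 0.4 × 0.1 / (π × 0.875²) = 0.016630. Accumulating E over each segment gives final E = 0.2065.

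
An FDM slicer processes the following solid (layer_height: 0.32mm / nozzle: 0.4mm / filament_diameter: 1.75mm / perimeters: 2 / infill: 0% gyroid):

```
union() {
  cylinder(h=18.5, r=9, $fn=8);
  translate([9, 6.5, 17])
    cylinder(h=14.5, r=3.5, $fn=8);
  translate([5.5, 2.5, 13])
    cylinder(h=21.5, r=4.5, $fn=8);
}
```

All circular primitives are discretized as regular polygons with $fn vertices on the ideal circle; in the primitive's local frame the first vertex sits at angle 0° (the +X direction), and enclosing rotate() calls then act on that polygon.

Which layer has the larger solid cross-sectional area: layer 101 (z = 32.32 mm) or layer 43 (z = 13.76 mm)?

Layer 101 (z = 32.32): the cylinder is absent (z outside [0, 18.5]); the cylinder at (9, 6.5) does not reach this height (z outside [17, 31.5]); the r=4.5 cylinder at (5.5, 2.5) contributes a regular 8-gon of circumradius 4.5 (area = (8/2)·4.500²·sin(360°/8) = 57.28 mm²); Combining (union): only the r=4.5 cylinder at (5.5, 2.5) is present, so the union is just that shape — area = 57.28 mm². So its area = 57.28 mm². Layer 43 (z = 13.76): the r=9 cylinder contributes a regular 8-gon of circumradius 9 (area = (8/2)·9.000²·sin(360°/8) = 229.10 mm²); the cylinder at (9, 6.5) does not reach this height (z outside [17, 31.5]); the r=4.5 cylinder at (5.5, 2.5) gives a regular 8-gon of circumradius 4.5 (constant along its height) (area = (8/2)·4.500²·sin(360°/8) = 57.28 mm²); Combining (union): the regions partially overlap — summed areas 286.38 mm² minus the doubly-counted overlap 46.99 mm² gives 239.38 mm² — area = 239.38 mm². So its area = 239.38 mm². Layer 43 is larger (239.38 vs 57.28 mm²).

layer 43 (z = 13.76 mm)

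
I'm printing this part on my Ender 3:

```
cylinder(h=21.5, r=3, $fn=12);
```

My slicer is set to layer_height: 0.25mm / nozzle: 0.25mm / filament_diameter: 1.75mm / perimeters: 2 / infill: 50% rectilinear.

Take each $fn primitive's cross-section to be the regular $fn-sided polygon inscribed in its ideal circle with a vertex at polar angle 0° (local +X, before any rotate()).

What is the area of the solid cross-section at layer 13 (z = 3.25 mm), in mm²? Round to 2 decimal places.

27.00 mm²

At z = 3.25 mm: the r=3 cylinder gives a regular 12-gon of circumradius 3 (constant along its height) (area = (12/2)·3.000²·sin(360°/12) = 27.00 mm²). Overall, the cross-section is a single solid region. Net area = 27.00 mm².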